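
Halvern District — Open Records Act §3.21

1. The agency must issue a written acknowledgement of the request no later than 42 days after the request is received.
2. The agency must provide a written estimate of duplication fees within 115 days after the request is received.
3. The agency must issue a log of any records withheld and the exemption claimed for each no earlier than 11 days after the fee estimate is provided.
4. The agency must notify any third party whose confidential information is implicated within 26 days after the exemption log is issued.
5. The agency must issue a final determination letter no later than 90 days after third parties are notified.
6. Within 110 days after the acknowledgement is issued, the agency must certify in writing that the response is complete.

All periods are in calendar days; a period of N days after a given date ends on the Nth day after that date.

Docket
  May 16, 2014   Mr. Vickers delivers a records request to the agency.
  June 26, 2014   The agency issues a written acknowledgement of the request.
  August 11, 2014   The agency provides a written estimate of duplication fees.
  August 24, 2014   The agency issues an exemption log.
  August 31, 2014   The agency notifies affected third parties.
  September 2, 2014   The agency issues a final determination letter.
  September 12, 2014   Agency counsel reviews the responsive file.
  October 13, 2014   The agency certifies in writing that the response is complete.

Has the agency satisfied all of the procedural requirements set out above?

Step 1 — counting 42 days from May 16, 2014 (when the request is received) gives a deadline of June 27, 2014; June 26, 2014 is within that limit.
Step 2 — counting 115 days from May 16, 2014 (when the request is received) gives a deadline of September 8, 2014; done August 11, 2014 — timely.
Step 3 — must wait 11 days from August 11, 2014 (when the fee estimate is provided), so not before August 22, 2014; done August 24, 2014, after the minimum wait.
Step 4 — counting 26 days from August 24, 2014 (when the exemption log is issued) gives a deadline of September 19, 2014; done August 31, 2014 — timely.
Step 5 — counting 90 days from August 31, 2014 (when third parties are notified) gives a deadline of November 29, 2014; completed September 2, 2014, before the deadline.
Step 6 — counting 110 days from June 26, 2014 (when the acknowledgement is issued) gives a deadline of October 14, 2014; done October 13, 2014 — timely.

Yes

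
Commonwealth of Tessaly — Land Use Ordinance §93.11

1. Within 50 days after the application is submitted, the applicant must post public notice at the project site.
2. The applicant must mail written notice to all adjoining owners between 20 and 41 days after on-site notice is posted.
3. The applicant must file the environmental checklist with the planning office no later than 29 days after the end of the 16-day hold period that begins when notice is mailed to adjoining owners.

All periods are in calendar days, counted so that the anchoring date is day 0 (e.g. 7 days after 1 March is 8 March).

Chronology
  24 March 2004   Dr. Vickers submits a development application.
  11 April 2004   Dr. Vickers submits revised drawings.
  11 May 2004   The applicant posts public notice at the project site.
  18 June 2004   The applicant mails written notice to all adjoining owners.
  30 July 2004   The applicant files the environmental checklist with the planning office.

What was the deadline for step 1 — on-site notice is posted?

Step 1 runs from 24 March 2004, when the application is submitted. 50 days after 24 March 2004 is 13 May 2004.

13 May 2004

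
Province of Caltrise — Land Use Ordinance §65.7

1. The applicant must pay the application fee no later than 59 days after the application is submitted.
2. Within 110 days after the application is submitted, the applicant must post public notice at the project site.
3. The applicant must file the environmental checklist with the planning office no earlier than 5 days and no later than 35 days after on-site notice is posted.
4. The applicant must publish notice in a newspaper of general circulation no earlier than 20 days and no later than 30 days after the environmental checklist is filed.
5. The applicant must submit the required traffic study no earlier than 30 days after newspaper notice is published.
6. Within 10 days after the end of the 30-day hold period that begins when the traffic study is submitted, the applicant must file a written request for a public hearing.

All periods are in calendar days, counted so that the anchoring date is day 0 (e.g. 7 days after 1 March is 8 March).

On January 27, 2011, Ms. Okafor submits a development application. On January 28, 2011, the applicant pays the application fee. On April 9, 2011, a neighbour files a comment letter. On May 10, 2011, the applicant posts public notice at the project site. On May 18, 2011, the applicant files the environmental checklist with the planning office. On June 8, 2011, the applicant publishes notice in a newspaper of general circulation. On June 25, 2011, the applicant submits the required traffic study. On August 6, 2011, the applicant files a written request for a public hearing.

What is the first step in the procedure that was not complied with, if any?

(1) due by January 27, 2011 + 59 days = March 27, 2011; January 28, 2011 is within that limit.
(2) due by January 27, 2011 + 110 days = May 17, 2011; done May 10, 2011 — timely.
(3) the permitted window runs from May 10, 2011 + 5 = May 15, 2011 to May 10, 2011 + 35 = June 14, 2011; done May 18, 2011 — within the window.
(4) the permitted window runs from May 18, 2011 + 20 = June 7, 2011 to May 18, 2011 + 30 = June 17, 2011; June 8, 2011 falls inside that range.
(5) permitted from June 8, 2011 + 30 days = July 8, 2011 onward; June 25, 2011 is 13 days before the earliest permitted date.
No need to go further; step 5 was not satisfied.

Step 5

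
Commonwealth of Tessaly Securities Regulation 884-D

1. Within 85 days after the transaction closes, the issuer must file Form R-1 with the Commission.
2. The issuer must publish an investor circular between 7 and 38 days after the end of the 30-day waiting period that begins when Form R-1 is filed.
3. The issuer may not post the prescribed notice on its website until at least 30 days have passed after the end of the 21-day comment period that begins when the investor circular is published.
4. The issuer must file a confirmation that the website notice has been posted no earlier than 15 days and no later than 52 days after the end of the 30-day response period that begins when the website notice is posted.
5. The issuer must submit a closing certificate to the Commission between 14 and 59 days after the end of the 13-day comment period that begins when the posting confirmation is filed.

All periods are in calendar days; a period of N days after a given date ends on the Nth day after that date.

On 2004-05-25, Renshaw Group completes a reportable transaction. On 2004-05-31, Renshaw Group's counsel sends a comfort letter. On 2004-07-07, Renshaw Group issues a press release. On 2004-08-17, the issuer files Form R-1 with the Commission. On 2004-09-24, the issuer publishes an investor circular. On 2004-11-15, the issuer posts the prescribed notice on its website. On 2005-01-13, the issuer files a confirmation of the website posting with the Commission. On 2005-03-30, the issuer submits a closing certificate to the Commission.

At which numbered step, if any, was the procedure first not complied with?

Step 5

Step 1 — counting 85 days from 2004-05-25 (when the transaction closes) gives a deadline of 2004-08-18; 2004-08-17 is within that limit.
Step 2 — 7 and 38 days from 2004-09-16 (end of the 30-day waiting period, which began when Form R-1 is filed on 2004-08-17) are 2004-09-23 and 2004-10-24 respectively; 2004-09-24 falls inside that range.
Step 3 — must wait 30 days from 2004-10-15 (end of the 21-day comment period, which began when the investor circular is published on 2004-09-24), so not before 2004-11-14; done 2004-11-15 — permitted.
Step 4 — 15 and 52 days from 2004-12-15 (end of the 30-day response period, which began when the website notice is posted on 2004-11-15) are 2004-12-30 and 2005-02-05 respectively; 2005-01-13 falls inside that range.
Step 5 — 14 and 59 days from 2005-01-26 (end of the 13-day comment period, which began when the posting confirmation is filed on 2005-01-13) are 2005-02-09 and 2005-03-26 respectively; 2005-03-30 is 4 days past the end of the window.
The analysis stops there.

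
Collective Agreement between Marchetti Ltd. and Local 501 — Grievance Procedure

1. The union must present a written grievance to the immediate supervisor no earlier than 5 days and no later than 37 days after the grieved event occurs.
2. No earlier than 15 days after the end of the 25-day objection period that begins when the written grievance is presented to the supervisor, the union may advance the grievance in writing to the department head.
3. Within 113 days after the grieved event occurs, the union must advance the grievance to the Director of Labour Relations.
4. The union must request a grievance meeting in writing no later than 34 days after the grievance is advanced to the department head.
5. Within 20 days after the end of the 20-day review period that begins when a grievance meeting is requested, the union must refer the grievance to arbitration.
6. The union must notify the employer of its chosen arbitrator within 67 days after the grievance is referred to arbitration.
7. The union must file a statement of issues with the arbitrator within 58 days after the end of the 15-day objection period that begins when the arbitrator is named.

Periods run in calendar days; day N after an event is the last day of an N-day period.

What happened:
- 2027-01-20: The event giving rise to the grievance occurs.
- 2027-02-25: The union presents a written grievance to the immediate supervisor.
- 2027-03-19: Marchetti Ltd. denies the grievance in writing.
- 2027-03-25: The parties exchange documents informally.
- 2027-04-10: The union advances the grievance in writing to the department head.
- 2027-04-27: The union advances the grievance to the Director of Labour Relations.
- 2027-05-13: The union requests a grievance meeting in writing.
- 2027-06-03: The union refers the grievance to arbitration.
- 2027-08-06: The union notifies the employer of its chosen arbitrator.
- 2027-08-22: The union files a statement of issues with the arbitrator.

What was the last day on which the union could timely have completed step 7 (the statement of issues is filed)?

The arbitrator is named on 2027-08-06; the 15-day objection period therefore ends 2027-08-21, and step 7 runs from that date. 58 days after 2027-08-21 is 2027-10-18.

2027-10-18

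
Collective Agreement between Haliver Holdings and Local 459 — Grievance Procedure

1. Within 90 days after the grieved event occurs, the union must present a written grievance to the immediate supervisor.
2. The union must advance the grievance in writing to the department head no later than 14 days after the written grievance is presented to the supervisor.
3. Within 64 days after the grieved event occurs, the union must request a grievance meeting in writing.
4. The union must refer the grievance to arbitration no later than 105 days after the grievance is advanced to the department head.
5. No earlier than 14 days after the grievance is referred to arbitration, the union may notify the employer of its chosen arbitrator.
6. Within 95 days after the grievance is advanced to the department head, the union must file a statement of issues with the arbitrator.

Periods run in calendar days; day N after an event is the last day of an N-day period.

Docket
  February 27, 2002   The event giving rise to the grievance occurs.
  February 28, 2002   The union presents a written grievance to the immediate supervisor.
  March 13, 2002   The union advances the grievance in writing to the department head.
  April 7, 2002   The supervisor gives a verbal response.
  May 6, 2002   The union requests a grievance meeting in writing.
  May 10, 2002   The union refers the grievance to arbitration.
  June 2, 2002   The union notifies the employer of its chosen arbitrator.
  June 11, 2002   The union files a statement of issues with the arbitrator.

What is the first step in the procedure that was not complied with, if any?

(1) due by February 27, 2002 + 90 days = May 28, 2002; done February 28, 2002 — timely.
(2) due by February 28, 2002 + 14 days = March 14, 2002; March 13, 2002 is within that limit.
(3) due by February 27, 2002 + 64 days = May 2, 2002; May 6, 2002 misses that deadline by 4 days.
That is the first point of non-compliance.

Step 3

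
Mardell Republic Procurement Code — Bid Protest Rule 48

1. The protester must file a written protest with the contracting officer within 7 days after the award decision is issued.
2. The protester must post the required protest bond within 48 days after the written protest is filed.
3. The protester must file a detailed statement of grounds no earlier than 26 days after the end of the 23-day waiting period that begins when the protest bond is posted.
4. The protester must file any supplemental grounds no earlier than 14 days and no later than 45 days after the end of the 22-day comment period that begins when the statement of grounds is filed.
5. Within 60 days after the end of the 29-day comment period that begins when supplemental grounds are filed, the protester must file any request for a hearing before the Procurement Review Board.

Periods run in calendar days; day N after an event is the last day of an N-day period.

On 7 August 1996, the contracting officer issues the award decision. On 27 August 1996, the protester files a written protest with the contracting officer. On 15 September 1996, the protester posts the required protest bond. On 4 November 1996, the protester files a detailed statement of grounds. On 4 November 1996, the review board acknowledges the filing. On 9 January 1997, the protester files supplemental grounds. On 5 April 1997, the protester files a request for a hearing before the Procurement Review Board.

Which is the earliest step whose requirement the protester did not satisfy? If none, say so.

Step 1: 7 days after 7 August 1996 (when the award decision is issued) is 14 August 1996; done 27 August 1996 — 13 days late.
That is the first point of non-compliance.

Step 1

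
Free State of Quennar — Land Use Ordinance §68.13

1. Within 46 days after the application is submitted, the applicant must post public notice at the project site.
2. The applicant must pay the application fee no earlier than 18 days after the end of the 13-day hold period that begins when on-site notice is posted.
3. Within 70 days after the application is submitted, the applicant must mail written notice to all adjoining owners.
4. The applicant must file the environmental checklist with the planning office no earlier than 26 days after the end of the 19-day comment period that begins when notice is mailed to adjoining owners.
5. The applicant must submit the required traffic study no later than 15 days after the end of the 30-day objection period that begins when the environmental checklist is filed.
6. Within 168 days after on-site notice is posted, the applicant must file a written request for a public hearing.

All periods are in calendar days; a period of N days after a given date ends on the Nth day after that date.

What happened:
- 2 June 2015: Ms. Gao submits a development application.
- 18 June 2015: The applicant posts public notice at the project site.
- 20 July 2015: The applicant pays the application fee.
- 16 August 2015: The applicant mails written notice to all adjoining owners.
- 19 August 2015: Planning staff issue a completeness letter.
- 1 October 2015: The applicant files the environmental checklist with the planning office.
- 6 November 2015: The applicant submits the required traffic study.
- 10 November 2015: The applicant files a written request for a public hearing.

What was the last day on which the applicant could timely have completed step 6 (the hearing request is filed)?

3 December 2015

Step 6 runs from 18 June 2015, when on-site notice is posted. 168 days after 18 June 2015 is 3 December 2015.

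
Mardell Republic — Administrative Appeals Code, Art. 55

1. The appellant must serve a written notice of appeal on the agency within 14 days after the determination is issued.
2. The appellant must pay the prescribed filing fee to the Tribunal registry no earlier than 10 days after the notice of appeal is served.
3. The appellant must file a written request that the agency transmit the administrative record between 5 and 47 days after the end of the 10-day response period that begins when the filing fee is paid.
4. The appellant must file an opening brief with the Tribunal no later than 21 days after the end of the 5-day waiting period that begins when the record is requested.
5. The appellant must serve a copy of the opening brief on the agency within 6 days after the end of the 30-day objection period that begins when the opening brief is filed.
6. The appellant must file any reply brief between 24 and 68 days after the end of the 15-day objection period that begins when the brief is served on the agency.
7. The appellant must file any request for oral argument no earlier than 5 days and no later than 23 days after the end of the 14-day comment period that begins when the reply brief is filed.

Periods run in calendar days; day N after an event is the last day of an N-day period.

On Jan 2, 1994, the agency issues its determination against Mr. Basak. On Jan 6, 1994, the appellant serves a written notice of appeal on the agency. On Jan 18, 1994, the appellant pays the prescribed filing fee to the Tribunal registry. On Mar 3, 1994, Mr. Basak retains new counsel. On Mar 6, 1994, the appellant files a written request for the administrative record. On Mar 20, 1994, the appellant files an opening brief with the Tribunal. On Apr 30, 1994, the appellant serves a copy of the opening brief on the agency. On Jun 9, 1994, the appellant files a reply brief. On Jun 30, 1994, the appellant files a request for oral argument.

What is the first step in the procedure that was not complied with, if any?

Step 1 — counting 14 days from Jan 2, 1994 (when the determination is issued) gives a deadline of Jan 16, 1994; completed Jan 6, 1994, before the deadline.
Step 2 — must wait 10 days from Jan 6, 1994 (when the notice of appeal is served), so not before Jan 16, 1994; done Jan 18, 1994, after the minimum wait.
Step 3 — 5 and 47 days from Jan 28, 1994 (end of the 10-day response period, which began when the filing fee is paid on Jan 18, 1994) are Feb 2, 1994 and Mar 16, 1994 respectively; done Mar 6, 1994 — within the window.
Step 4 — counting 21 days from Mar 11, 1994 (end of the 5-day waiting period, which began when the record is requested on Mar 6, 1994) gives a deadline of Apr 1, 1994; Mar 20, 1994 is within that limit.
Step 5 — counting 6 days from Apr 19, 1994 (end of the 30-day objection period, which began when the opening brief is filed on Mar 20, 1994) gives a deadline of Apr 25, 1994; Apr 30, 1994 misses that deadline by 5 days.
The procedure was therefore not followed at step 5.

Step 5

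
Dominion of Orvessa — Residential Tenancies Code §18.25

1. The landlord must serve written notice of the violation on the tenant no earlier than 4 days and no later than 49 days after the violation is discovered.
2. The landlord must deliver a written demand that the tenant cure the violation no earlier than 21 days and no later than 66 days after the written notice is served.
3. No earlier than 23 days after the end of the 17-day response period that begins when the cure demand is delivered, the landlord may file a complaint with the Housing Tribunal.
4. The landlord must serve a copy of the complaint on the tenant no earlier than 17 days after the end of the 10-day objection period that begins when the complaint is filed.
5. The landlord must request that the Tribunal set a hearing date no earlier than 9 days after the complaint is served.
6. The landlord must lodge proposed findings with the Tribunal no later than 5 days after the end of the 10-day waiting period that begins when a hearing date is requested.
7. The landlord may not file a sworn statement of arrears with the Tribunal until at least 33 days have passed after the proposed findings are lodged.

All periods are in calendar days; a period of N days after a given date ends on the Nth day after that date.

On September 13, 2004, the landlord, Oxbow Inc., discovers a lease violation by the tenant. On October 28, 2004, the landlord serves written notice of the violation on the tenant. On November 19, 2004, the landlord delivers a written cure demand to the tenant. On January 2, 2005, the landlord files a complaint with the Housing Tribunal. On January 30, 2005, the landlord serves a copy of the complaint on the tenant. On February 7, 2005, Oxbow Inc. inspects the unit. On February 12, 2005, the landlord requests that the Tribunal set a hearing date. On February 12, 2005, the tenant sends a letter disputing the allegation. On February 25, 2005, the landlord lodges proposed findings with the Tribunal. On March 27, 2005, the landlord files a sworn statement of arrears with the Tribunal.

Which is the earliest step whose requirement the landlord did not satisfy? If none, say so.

Step 7

Step 1: the window is 4–49 days after September 13, 2004 (when the violation is discovered), so September 17, 2004 through November 1, 2004; done October 28, 2004, which is between those dates.
Step 2: the window is 21–66 days after October 28, 2004 (when the written notice is served), so November 18, 2004 through January 2, 2005; November 19, 2004 falls inside that range.
Step 3: the earliest permitted date is 23 days after December 6, 2004 (end of the 17-day response period, which began when the cure demand is delivered on November 19, 2004), i.e. December 29, 2004; done January 2, 2005, after the minimum wait.
Step 4: the earliest permitted date is 17 days after January 12, 2005 (end of the 10-day objection period, which began when the complaint is filed on January 2, 2005), i.e. January 29, 2005; done January 30, 2005 — permitted.
Step 5: the earliest permitted date is 9 days after January 30, 2005 (when the complaint is served), i.e. February 8, 2005; done February 12, 2005, after the minimum wait.
Step 6: 5 days after February 22, 2005 (end of the 10-day waiting period, which began when a hearing date is requested on February 12, 2005) is February 27, 2005; February 25, 2005 is within that limit.
Step 7: the earliest permitted date is 33 days after February 25, 2005 (when the proposed findings are lodged), i.e. March 30, 2005; done March 27, 2005 — 3 days too early.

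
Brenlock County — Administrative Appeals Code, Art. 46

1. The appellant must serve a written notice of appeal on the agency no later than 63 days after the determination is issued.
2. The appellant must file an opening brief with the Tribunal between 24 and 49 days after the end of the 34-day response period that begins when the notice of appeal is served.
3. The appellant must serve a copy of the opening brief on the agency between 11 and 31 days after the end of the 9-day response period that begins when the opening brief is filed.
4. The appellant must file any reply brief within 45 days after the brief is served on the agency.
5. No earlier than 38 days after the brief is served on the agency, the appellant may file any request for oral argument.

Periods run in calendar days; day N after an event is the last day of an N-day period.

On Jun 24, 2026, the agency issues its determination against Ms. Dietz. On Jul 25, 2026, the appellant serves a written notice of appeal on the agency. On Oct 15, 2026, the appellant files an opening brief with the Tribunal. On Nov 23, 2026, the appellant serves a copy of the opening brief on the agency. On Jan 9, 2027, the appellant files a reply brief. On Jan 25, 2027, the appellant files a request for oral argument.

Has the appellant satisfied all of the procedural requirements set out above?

No

Step 1: 63 days after Jun 24, 2026 (when the determination is issued) is Aug 26, 2026; Jul 25, 2026 is within that limit.
Step 2: the window is 24–49 days after Aug 28, 2026 (end of the 34-day response period, which began when the notice of appeal is served on Jul 25, 2026), so Sep 21, 2026 through Oct 16, 2026; Oct 15, 2026 falls inside that range.
Step 3: the window is 11–31 days after Oct 24, 2026 (end of the 9-day response period, which began when the opening brief is filed on Oct 15, 2026), so Nov 4, 2026 through Nov 24, 2026; done Nov 23, 2026 — within the window.
Step 4: 45 days after Nov 23, 2026 (when the brief is served on the agency) is Jan 7, 2027; done Jan 9, 2027 — 2 days late.
No need to go further; step 4 was not satisfied.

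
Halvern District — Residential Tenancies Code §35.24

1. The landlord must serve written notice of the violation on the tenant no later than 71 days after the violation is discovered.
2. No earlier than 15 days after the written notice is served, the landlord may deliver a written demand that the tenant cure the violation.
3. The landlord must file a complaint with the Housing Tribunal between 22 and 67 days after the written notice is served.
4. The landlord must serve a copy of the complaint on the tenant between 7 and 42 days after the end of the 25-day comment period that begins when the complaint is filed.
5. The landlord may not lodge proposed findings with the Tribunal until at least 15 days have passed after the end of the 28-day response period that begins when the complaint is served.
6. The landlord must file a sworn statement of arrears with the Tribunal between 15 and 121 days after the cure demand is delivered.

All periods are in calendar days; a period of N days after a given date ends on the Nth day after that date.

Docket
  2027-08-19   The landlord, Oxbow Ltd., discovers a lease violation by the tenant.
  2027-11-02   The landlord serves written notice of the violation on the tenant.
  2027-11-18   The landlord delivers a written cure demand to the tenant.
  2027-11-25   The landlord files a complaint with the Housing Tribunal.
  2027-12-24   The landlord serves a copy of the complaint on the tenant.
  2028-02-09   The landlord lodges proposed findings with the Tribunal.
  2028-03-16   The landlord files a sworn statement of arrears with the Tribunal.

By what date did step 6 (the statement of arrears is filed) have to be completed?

Step 6 runs from 2027-11-18, when the cure demand is delivered. The window is 15–121 days after 2027-11-18; it closes on 2028-03-18.

2028-03-18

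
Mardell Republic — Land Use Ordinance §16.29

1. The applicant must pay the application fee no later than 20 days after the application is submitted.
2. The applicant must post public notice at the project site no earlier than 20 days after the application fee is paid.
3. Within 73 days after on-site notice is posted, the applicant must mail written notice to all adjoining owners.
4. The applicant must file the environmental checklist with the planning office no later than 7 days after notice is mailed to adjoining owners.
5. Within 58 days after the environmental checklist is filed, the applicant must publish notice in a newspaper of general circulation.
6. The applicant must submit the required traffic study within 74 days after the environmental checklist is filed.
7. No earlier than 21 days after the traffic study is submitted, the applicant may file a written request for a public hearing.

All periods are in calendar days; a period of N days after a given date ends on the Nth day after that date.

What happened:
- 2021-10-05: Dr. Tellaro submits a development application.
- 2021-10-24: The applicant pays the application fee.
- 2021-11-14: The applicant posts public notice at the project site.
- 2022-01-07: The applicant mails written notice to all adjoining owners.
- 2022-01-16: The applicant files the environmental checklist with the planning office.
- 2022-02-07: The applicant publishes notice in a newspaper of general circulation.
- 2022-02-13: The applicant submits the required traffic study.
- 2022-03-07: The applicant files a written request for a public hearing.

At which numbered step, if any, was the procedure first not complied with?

Step 1 — counting 20 days from 2021-10-05 (when the application is submitted) gives a deadline of 2021-10-25; 2021-10-24 is within that limit.
Step 2 — must wait 20 days from 2021-10-24 (when the application fee is paid), so not before 2021-11-13; done 2021-11-14, after the minimum wait.
Step 3 — counting 73 days from 2021-11-14 (when on-site notice is posted) gives a deadline of 2022-01-26; completed 2022-01-07, before the deadline.
Step 4 — counting 7 days from 2022-01-07 (when notice is mailed to adjoining owners) gives a deadline of 2022-01-14; 2022-01-16 misses that deadline by 2 days.
The procedure was therefore not followed at step 4.

Step 4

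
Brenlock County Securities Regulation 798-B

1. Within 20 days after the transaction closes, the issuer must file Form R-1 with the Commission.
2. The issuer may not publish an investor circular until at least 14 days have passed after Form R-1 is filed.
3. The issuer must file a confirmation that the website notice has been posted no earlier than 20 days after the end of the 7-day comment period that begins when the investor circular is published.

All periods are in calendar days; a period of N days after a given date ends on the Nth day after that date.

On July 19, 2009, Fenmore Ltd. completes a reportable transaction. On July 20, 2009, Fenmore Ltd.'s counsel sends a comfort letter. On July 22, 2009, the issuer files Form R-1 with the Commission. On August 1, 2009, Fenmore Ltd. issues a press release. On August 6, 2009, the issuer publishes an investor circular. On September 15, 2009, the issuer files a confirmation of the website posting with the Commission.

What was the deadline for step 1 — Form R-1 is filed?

Step 1 runs from July 19, 2009, when the transaction closes. 20 days after July 19, 2009 is August 8, 2009.

August 8, 2009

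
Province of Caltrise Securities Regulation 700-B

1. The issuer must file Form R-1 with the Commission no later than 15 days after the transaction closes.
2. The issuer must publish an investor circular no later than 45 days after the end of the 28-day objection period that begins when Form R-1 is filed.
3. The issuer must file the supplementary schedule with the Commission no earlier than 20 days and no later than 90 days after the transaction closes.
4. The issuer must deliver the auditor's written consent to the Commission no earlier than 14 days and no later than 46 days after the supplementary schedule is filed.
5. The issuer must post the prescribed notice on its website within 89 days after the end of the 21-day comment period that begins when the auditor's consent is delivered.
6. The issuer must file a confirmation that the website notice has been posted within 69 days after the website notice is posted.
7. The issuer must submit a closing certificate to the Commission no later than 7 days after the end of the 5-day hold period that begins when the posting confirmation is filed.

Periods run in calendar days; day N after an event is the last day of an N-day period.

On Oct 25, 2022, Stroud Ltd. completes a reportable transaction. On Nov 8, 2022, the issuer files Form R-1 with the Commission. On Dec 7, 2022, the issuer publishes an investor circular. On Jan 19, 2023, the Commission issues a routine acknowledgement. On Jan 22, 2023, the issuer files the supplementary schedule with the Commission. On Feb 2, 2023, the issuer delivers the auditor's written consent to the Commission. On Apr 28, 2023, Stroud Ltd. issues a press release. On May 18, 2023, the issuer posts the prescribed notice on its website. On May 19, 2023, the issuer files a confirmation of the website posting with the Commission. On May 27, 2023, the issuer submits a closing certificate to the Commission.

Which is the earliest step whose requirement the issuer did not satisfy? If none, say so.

Step 1 — counting 15 days from Oct 25, 2022 (when the transaction closes) gives a deadline of Nov 9, 2022; Nov 8, 2022 is within that limit.
Step 2 — counting 45 days from Dec 6, 2022 (end of the 28-day objection period, which began when Form R-1 is filed on Nov 8, 2022) gives a deadline of Jan 20, 2023; completed Dec 7, 2022, before the deadline.
Step 3 — 20 and 90 days from Oct 25, 2022 (when the transaction closes) are Nov 14, 2022 and Jan 23, 2023 respectively; Jan 22, 2023 falls inside that range.
Step 4 — 14 and 46 days from Jan 22, 2023 (when the supplementary schedule is filed) are Feb 5, 2023 and Mar 9, 2023 respectively; done Feb 2, 2023 — 3 days before the window opened.

Step 4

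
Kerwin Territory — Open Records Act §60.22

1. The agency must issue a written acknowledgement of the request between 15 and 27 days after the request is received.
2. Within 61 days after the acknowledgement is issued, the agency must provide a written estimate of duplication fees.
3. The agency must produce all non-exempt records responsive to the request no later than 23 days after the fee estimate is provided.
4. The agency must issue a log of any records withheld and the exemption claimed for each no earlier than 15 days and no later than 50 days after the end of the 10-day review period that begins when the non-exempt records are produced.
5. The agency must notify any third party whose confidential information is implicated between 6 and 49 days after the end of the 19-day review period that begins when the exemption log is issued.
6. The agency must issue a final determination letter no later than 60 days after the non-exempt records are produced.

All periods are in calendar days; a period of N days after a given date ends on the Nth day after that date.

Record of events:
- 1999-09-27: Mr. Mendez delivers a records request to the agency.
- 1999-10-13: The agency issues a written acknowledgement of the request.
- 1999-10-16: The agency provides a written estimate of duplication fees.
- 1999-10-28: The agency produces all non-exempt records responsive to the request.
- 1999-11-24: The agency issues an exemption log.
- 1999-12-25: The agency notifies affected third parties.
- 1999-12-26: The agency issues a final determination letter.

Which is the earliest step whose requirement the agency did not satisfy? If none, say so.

None — every step was satisfied

(1) the permitted window runs from 1999-09-27 + 15 = 1999-10-12 to 1999-09-27 + 27 = 1999-10-24; done 1999-10-13, which is between those dates.
(2) due by 1999-10-13 + 61 days = 1999-12-13; completed 1999-10-16, before the deadline.
(3) due by 1999-10-16 + 23 days = 1999-11-08; 1999-10-28 is within that limit.
(4) the permitted window runs from 1999-11-07 + 15 = 1999-11-22 to 1999-11-07 + 50 = 1999-12-27; done 1999-11-24, which is between those dates.
(5) the permitted window runs from 1999-12-13 + 6 = 1999-12-19 to 1999-12-13 + 49 = 2000-01-31; done 1999-12-25, which is between those dates.
(6) due by 1999-10-28 + 60 days = 1999-12-27; completed 1999-12-26, before the deadline.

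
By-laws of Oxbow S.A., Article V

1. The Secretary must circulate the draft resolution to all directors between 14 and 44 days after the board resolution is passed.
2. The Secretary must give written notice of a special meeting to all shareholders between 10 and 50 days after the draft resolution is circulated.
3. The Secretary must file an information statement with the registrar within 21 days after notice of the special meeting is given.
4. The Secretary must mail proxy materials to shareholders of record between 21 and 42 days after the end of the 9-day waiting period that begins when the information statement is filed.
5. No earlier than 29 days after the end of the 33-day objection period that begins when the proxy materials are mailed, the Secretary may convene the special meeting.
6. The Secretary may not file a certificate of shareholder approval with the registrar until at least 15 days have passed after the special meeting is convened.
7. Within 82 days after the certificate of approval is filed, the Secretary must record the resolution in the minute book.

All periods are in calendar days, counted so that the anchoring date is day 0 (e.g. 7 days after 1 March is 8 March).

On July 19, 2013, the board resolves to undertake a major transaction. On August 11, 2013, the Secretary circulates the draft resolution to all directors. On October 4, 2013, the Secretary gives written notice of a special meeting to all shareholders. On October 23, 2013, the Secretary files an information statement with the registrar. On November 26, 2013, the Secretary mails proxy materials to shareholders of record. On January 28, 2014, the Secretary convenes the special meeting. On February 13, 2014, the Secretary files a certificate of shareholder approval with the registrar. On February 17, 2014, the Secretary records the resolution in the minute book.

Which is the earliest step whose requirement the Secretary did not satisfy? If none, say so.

Step 2

(1) the permitted window runs from July 19, 2013 + 14 = August 2, 2013 to July 19, 2013 + 44 = September 1, 2013; August 11, 2013 falls inside that range.
(2) the permitted window runs from August 11, 2013 + 10 = August 21, 2013 to August 11, 2013 + 50 = September 30, 2013; October 4, 2013 is 4 days past the end of the window.
No need to go further; step 2 was not satisfied.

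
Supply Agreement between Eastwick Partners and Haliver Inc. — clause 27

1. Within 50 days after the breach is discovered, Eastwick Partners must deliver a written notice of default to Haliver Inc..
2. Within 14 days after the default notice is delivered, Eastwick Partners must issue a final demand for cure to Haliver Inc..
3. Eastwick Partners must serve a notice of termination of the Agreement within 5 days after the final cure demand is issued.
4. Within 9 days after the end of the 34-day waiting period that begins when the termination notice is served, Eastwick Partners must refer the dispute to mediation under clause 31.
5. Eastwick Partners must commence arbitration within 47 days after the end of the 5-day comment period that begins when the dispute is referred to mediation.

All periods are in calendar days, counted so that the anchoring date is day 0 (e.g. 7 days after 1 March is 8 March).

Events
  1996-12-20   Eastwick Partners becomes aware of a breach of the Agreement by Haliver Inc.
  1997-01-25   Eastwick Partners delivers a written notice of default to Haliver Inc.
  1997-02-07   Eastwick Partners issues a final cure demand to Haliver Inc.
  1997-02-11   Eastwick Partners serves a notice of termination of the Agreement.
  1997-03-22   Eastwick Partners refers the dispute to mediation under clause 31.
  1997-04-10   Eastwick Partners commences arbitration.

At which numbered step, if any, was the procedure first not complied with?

None — every step was satisfied

(1) due by 1996-12-20 + 50 days = 1997-02-08; done 1997-01-25 — timely.
(2) due by 1997-01-25 + 14 days = 1997-02-08; completed 1997-02-07, before the deadline.
(3) due by 1997-02-07 + 5 days = 1997-02-12; done 1997-02-11 — timely.
(4) due by 1997-03-17 + 9 days = 1997-03-26; done 1997-03-22 — timely.
(5) due by 1997-03-27 + 47 days = 1997-05-13; done 1997-04-10 — timely.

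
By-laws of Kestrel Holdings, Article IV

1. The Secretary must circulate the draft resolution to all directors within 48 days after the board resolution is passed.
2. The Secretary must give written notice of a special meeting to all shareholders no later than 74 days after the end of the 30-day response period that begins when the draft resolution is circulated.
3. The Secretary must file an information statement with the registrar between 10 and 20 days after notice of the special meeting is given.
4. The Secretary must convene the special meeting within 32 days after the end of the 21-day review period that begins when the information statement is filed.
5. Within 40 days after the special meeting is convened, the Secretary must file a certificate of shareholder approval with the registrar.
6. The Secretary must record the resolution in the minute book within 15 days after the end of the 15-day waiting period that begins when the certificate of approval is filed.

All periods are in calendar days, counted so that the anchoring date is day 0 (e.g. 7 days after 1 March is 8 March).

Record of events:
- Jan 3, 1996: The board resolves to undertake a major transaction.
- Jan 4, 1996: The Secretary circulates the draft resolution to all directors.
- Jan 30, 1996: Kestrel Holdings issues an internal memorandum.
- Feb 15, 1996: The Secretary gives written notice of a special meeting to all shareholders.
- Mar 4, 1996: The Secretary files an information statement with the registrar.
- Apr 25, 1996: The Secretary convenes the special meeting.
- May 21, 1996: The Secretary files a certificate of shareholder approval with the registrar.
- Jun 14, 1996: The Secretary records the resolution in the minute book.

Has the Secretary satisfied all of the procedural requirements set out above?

Yes

Step 1 — counting 48 days from Jan 3, 1996 (when the board resolution is passed) gives a deadline of Feb 20, 1996; Jan 4, 1996 is within that limit.
Step 2 — counting 74 days from Feb 3, 1996 (end of the 30-day response period, which began when the draft resolution is circulated on Jan 4, 1996) gives a deadline of Apr 17, 1996; completed Feb 15, 1996, before the deadline.
Step 3 — 10 and 20 days from Feb 15, 1996 (when notice of the special meeting is given) are Feb 25, 1996 and Mar 6, 1996 respectively; done Mar 4, 1996 — within the window.
Step 4 — counting 32 days from Mar 25, 1996 (end of the 21-day review period, which began when the information statement is filed on Mar 4, 1996) gives a deadline of Apr 26, 1996; Apr 25, 1996 is within that limit.
Step 5 — counting 40 days from Apr 25, 1996 (when the special meeting is convened) gives a deadline of Jun 4, 1996; done May 21, 1996 — timely.
Step 6 — counting 15 days from Jun 5, 1996 (end of the 15-day waiting period, which began when the certificate of approval is filed on May 21, 1996) gives a deadline of Jun 20, 1996; done Jun 14, 1996 — timely.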